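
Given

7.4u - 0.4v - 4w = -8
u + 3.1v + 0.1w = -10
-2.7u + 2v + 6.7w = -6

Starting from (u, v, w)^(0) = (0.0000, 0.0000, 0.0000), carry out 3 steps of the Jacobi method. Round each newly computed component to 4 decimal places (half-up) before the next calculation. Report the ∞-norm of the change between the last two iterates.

0.3780

Iteration 1:
  u = (-8 - (-0.4)·0.0000 - (-4)·0.0000) / (7.4) = -1.0811
  v = (-10 - (1)·0.0000 - (0.1)·0.0000) / (3.1) = -3.2258
  w = (-6 - (-2.7)·0.0000 - (2)·0.0000) / (6.7) = -0.8955
Iteration 2:
  u = (-8 - (-0.4)·-3.2258 - (-4)·-0.8955) / (7.4) = -1.7395
  v = (-10 - (1)·-1.0811 - (0.1)·-0.8955) / (3.1) = -2.8482
  w = (-6 - (-2.7)·-1.0811 - (2)·-3.2258) / (6.7) = -0.3683
Iteration 3:
  u = (-8 - (-0.4)·-2.8482 - (-4)·-0.3683) / (7.4) = -1.4341
  v = (-10 - (1)·-1.7395 - (0.1)·-0.3683) / (3.1) = -2.6528
  w = (-6 - (-2.7)·-1.7395 - (2)·-2.8482) / (6.7) = -0.7463
Change: (0.3054, 0.1954, -0.3780) → max |·| = 0.3780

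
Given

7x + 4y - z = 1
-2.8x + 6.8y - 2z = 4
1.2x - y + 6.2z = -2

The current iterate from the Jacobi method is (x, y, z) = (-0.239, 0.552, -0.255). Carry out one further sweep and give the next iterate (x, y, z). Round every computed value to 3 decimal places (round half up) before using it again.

One sweep:
  x = (1 - (4)·0.552 - (-1)·-0.255) / (7) = -0.209
  y = (4 - (-2.8)·-0.239 - (-2)·-0.255) / (6.8) = 0.415
  z = (-2 - (1.2)·-0.239 - (-1)·0.552) / (6.2) = -0.187

(-0.209, 0.415, -0.187)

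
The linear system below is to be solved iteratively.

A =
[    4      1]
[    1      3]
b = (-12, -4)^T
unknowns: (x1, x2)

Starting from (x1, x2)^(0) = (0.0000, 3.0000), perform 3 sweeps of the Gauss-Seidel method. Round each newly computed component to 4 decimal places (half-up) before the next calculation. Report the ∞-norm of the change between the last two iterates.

0.0643

Iteration 1:
  x1 = (-12 - (1)·3.0000) / (4) = -3.7500
  x2 = (-4 - (1)·-3.7500) / (3) = -0.0833
Iteration 2:
  x1 = (-12 - (1)·-0.0833) / (4) = -2.9792
  x2 = (-4 - (1)·-2.9792) / (3) = -0.3403
Iteration 3:
  x1 = (-12 - (1)·-0.3403) / (4) = -2.9149
  x2 = (-4 - (1)·-2.9149) / (3) = -0.3617
Change: (0.0643, -0.0214) → max |·| = 0.0643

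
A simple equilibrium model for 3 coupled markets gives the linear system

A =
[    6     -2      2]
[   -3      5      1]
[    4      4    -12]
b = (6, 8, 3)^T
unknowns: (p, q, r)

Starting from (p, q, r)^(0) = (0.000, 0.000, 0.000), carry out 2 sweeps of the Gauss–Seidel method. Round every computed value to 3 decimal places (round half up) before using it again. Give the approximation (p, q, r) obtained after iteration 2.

Iteration 1:
  p = (6 - (-2)·0.000 - (2)·0.000) / (6) = 1.000
  q = (8 - (-3)·1.000 - (1)·0.000) / (5) = 2.200
  r = (3 - (4)·1.000 - (4)·2.200) / (-12) = 0.817
Iteration 2:
  p = (6 - (-2)·2.200 - (2)·0.817) / (6) = 1.461
  q = (8 - (-3)·1.461 - (1)·0.817) / (5) = 2.313
  r = (3 - (4)·1.461 - (4)·2.313) / (-12) = 1.008

(1.461, 2.313, 1.008)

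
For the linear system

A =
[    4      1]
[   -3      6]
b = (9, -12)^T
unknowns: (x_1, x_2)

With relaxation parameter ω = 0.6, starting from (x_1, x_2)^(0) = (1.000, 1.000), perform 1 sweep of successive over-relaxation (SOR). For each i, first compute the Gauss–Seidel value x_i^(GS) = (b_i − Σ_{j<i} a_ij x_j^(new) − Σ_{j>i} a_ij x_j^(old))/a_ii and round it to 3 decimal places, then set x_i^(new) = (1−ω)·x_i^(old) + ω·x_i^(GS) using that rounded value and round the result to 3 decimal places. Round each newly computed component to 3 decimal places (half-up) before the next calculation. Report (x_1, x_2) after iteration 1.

Iteration 1:
  x_1: GS value = (9 - (1)·1.000) / (4) = 2.000;  x_1 ← (1−ω)·1.000 + ω·2.000 = 1.600
  x_2: GS value = (-12 - (-3)·1.600) / (6) = -1.200;  x_2 ← (1−ω)·1.000 + ω·-1.200 = -0.320

(1.600, -0.320)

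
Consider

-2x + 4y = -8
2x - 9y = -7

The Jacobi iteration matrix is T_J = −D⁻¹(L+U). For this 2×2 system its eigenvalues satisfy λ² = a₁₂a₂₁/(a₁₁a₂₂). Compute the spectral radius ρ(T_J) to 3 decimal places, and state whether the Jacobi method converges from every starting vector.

0.667

a₁₂a₂₁/(a₁₁a₂₂) = (4)·(2) / ((-2)·(-9)) = 0.444444
ρ = √|0.444444| = √0.444444 = 0.667
ρ < 1, so Jacobi converges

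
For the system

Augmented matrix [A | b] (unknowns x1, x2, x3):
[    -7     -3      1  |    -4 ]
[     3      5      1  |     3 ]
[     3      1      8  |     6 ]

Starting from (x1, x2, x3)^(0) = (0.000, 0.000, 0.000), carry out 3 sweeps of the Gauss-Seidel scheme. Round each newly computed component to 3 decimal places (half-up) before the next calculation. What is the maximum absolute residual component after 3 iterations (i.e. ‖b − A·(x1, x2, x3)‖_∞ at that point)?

Iteration 1:
  x1 = (-4 - (-3)·0.000 - (1)·0.000) / (-7) = 0.571
  x2 = (3 - (3)·0.571 - (1)·0.000) / (5) = 0.257
  x3 = (6 - (3)·0.571 - (1)·0.257) / (8) = 0.504
Iteration 2:
  x1 = (-4 - (-3)·0.257 - (1)·0.504) / (-7) = 0.533
  x2 = (3 - (3)·0.533 - (1)·0.504) / (5) = 0.179
  x3 = (6 - (3)·0.533 - (1)·0.179) / (8) = 0.528
Iteration 3:
  x1 = (-4 - (-3)·0.179 - (1)·0.528) / (-7) = 0.570
  x2 = (3 - (3)·0.570 - (1)·0.528) / (5) = 0.152
  x3 = (6 - (3)·0.570 - (1)·0.152) / (8) = 0.517
Residual b − A·x = (-0.071, 0.013, 0.002); ∞-norm = 0.071

0.071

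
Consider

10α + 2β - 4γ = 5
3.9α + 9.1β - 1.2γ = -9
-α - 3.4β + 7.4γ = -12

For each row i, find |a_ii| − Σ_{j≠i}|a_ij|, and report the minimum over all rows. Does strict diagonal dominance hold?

3

row 1: |10| − (2+4) = 4
row 2: |9.1| − (3.9+1.2) = 4
row 3: |7.4| − (1+3.4) = 3
minimum over rows = 3 → strictly diagonally dominant (convergence guaranteed)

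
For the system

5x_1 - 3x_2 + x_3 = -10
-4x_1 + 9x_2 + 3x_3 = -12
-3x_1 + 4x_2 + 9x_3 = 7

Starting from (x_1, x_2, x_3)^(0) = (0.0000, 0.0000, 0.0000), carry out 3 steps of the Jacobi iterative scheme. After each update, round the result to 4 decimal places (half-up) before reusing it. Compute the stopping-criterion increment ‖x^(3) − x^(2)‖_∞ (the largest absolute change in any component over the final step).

Iteration 1:
  x_1 = (-10 - (-3)·0.0000 - (1)·0.0000) / (5) = -2.0000
  x_2 = (-12 - (-4)·0.0000 - (3)·0.0000) / (9) = -1.3333
  x_3 = (7 - (-3)·0.0000 - (4)·0.0000) / (9) = 0.7778
Iteration 2:
  x_1 = (-10 - (-3)·-1.3333 - (1)·0.7778) / (5) = -2.9555
  x_2 = (-12 - (-4)·-2.0000 - (3)·0.7778) / (9) = -2.4815
  x_3 = (7 - (-3)·-2.0000 - (4)·-1.3333) / (9) = 0.7037
Iteration 3:
  x_1 = (-10 - (-3)·-2.4815 - (1)·0.7037) / (5) = -3.6296
  x_2 = (-12 - (-4)·-2.9555 - (3)·0.7037) / (9) = -2.8815
  x_3 = (7 - (-3)·-2.9555 - (4)·-2.4815) / (9) = 0.8955
Change: (-0.6741, -0.4000, 0.1918) → max |·| = 0.6741

0.6741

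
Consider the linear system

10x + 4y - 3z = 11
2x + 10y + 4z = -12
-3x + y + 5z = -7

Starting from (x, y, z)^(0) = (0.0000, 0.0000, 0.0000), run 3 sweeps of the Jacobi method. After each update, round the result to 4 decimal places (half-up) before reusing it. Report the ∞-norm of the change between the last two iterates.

Iteration 1:
  x = (11 - (4)·0.0000 - (-3)·0.0000) / (10) = 1.1000
  y = (-12 - (2)·0.0000 - (4)·0.0000) / (10) = -1.2000
  z = (-7 - (-3)·0.0000 - (1)·0.0000) / (5) = -1.4000
Iteration 2:
  x = (11 - (4)·-1.2000 - (-3)·-1.4000) / (10) = 1.1600
  y = (-12 - (2)·1.1000 - (4)·-1.4000) / (10) = -0.8600
  z = (-7 - (-3)·1.1000 - (1)·-1.2000) / (5) = -0.5000
Iteration 3:
  x = (11 - (4)·-0.8600 - (-3)·-0.5000) / (10) = 1.2940
  y = (-12 - (2)·1.1600 - (4)·-0.5000) / (10) = -1.2320
  z = (-7 - (-3)·1.1600 - (1)·-0.8600) / (5) = -0.5320
Change: (0.1340, -0.3720, -0.0320) → max |·| = 0.3720

0.3720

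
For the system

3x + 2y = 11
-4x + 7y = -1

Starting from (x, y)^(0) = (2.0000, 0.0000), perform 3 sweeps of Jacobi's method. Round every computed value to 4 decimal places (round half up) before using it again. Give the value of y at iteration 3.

Iteration 1:
  x = (11 - (2)·0.0000) / (3) = 3.6667
  y = (-1 - (-4)·2.0000) / (7) = 1.0000
Iteration 2:
  x = (11 - (2)·1.0000) / (3) = 3.0000
  y = (-1 - (-4)·3.6667) / (7) = 1.9524
Iteration 3:
  x = (11 - (2)·1.9524) / (3) = 2.3651
  y = (-1 - (-4)·3.0000) / (7) = 1.5714

1.5714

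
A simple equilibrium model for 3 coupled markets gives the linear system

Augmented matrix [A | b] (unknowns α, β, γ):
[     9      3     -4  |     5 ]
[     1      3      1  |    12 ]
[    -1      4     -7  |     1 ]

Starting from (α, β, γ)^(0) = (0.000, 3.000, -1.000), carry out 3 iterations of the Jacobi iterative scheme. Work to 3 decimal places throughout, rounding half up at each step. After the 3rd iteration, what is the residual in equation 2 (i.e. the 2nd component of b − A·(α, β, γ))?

Iteration 1:
  α = (5 - (3)·3.000 - (-4)·-1.000) / (9) = -0.889
  β = (12 - (1)·0.000 - (1)·-1.000) / (3) = 4.333
  γ = (1 - (-1)·0.000 - (4)·3.000) / (-7) = 1.571
Iteration 2:
  α = (5 - (3)·4.333 - (-4)·1.571) / (9) = -0.191
  β = (12 - (1)·-0.889 - (1)·1.571) / (3) = 3.773
  γ = (1 - (-1)·-0.889 - (4)·4.333) / (-7) = 2.460
Iteration 3:
  α = (5 - (3)·3.773 - (-4)·2.460) / (9) = 0.391
  β = (12 - (1)·-0.191 - (1)·2.460) / (3) = 3.244
  γ = (1 - (-1)·-0.191 - (4)·3.773) / (-7) = 2.040
Residual b − A·x = (-0.091, -0.163, 2.695)

-0.163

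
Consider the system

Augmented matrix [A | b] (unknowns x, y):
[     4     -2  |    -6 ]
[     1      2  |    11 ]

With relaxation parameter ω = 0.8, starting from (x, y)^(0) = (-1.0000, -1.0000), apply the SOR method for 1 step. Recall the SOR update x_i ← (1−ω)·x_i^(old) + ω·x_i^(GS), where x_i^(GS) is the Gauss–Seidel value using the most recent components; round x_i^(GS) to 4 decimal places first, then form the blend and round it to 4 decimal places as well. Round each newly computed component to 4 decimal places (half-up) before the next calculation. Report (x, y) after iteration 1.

Iteration 1:
  x: GS value = (-6 - (-2)·-1.0000) / (4) = -2.0000;  x ← (1−ω)·-1.0000 + ω·-2.0000 = -1.8000
  y: GS value = (11 - (1)·-1.8000) / (2) = 6.4000;  y ← (1−ω)·-1.0000 + ω·6.4000 = 4.9200

(-1.8000, 4.9200)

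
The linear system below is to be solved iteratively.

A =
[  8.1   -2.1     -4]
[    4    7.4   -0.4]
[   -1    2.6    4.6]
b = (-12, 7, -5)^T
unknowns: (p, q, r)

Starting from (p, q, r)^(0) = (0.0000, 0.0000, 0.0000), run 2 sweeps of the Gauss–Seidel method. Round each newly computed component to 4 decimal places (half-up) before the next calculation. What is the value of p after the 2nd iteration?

Iteration 1:
  p = (-12 - (-2.1)·0.0000 - (-4)·0.0000) / (8.1) = -1.4815
  q = (7 - (4)·-1.4815 - (-0.4)·0.0000) / (7.4) = 1.7468
  r = (-5 - (-1)·-1.4815 - (2.6)·1.7468) / (4.6) = -2.3963
Iteration 2:
  p = (-12 - (-2.1)·1.7468 - (-4)·-2.3963) / (8.1) = -2.2120
  q = (7 - (4)·-2.2120 - (-0.4)·-2.3963) / (7.4) = 2.0121
  r = (-5 - (-1)·-2.2120 - (2.6)·2.0121) / (4.6) = -2.7051

-2.2120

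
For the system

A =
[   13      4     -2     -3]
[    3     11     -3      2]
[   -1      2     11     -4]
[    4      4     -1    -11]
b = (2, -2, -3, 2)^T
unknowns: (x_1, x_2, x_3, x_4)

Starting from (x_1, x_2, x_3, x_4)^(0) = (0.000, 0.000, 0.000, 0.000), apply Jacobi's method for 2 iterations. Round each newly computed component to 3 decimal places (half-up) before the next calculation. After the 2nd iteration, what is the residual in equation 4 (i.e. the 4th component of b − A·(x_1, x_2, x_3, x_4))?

Iteration 1:
  x_1 = (2 - (4)·0.000 - (-2)·0.000 - (-3)·0.000) / (13) = 0.154
  x_2 = (-2 - (3)·0.000 - (-3)·0.000 - (2)·0.000) / (11) = -0.182
  x_3 = (-3 - (-1)·0.000 - (2)·0.000 - (-4)·0.000) / (11) = -0.273
  x_4 = (2 - (4)·0.000 - (4)·0.000 - (-1)·0.000) / (-11) = -0.182
Iteration 2:
  x_1 = (2 - (4)·-0.182 - (-2)·-0.273 - (-3)·-0.182) / (13) = 0.126
  x_2 = (-2 - (3)·0.154 - (-3)·-0.273 - (2)·-0.182) / (11) = -0.265
  x_3 = (-3 - (-1)·0.154 - (2)·-0.182 - (-4)·-0.182) / (11) = -0.292
  x_4 = (2 - (4)·0.154 - (4)·-0.182 - (-1)·-0.273) / (-11) = -0.167
Residual b − A·x = (0.337, -0.005, 0.200, 0.427)

0.427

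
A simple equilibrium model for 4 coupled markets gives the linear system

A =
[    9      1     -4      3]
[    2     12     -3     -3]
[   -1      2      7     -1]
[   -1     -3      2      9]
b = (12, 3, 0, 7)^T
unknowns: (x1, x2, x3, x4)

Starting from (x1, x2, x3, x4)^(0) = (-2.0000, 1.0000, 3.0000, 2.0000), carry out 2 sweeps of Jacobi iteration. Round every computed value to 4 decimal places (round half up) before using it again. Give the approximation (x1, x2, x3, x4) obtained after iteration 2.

Iteration 1:
  x1 = (12 - (1)·1.0000 - (-4)·3.0000 - (3)·2.0000) / (9) = 1.8889
  x2 = (3 - (2)·-2.0000 - (-3)·3.0000 - (-3)·2.0000) / (12) = 1.8333
  x3 = (0 - (-1)·-2.0000 - (2)·1.0000 - (-1)·2.0000) / (7) = -0.2857
  x4 = (7 - (-1)·-2.0000 - (-3)·1.0000 - (2)·3.0000) / (9) = 0.2222
Iteration 2:
  x1 = (12 - (1)·1.8333 - (-4)·-0.2857 - (3)·0.2222) / (9) = 0.9286
  x2 = (3 - (2)·1.8889 - (-3)·-0.2857 - (-3)·0.2222) / (12) = -0.0807
  x3 = (0 - (-1)·1.8889 - (2)·1.8333 - (-1)·0.2222) / (7) = -0.2222
  x4 = (7 - (-1)·1.8889 - (-3)·1.8333 - (2)·-0.2857) / (9) = 1.6622

(0.9286, -0.0807, -0.2222, 1.6622)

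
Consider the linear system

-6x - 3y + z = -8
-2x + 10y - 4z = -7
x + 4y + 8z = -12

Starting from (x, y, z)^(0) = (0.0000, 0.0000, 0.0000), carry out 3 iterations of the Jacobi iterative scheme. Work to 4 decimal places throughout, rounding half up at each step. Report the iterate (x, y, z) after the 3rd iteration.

Iteration 1:
  x = (-8 - (-3)·0.0000 - (1)·0.0000) / (-6) = 1.3333
  y = (-7 - (-2)·0.0000 - (-4)·0.0000) / (10) = -0.7000
  z = (-12 - (1)·0.0000 - (4)·0.0000) / (8) = -1.5000
Iteration 2:
  x = (-8 - (-3)·-0.7000 - (1)·-1.5000) / (-6) = 1.4333
  y = (-7 - (-2)·1.3333 - (-4)·-1.5000) / (10) = -1.0333
  z = (-12 - (1)·1.3333 - (4)·-0.7000) / (8) = -1.3167
Iteration 3:
  x = (-8 - (-3)·-1.0333 - (1)·-1.3167) / (-6) = 1.6305
  y = (-7 - (-2)·1.4333 - (-4)·-1.3167) / (10) = -0.9400
  z = (-12 - (1)·1.4333 - (4)·-1.0333) / (8) = -1.1625

(1.6305, -0.9400, -1.1625)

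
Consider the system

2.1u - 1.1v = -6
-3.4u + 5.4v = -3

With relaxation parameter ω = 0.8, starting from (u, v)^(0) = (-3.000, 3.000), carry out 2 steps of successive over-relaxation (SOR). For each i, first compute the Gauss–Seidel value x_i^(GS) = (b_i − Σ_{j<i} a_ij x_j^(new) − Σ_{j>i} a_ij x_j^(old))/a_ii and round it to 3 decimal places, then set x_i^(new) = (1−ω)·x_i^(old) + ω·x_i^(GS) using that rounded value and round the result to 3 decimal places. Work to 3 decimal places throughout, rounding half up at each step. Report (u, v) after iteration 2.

(-2.890, -2.033)

Iteration 1:
  u: GS value = (-6 - (-1.1)·3.000) / (2.1) = -1.286;  u ← (1−ω)·-3.000 + ω·-1.286 = -1.629
  v: GS value = (-3 - (-3.4)·-1.629) / (5.4) = -1.581;  v ← (1−ω)·3.000 + ω·-1.581 = -0.665
Iteration 2:
  u: GS value = (-6 - (-1.1)·-0.665) / (2.1) = -3.205;  u ← (1−ω)·-1.629 + ω·-3.205 = -2.890
  v: GS value = (-3 - (-3.4)·-2.890) / (5.4) = -2.375;  v ← (1−ω)·-0.665 + ω·-2.375 = -2.033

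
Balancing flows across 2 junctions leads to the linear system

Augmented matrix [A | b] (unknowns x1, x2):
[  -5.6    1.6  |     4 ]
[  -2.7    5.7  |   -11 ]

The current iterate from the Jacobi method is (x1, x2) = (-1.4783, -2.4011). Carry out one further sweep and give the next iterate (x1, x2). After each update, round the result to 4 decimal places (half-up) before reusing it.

One sweep:
  x1 = (4 - (1.6)·-2.4011) / (-5.6) = -1.4003
  x2 = (-11 - (-2.7)·-1.4783) / (5.7) = -2.6301

(-1.4003, -2.6301)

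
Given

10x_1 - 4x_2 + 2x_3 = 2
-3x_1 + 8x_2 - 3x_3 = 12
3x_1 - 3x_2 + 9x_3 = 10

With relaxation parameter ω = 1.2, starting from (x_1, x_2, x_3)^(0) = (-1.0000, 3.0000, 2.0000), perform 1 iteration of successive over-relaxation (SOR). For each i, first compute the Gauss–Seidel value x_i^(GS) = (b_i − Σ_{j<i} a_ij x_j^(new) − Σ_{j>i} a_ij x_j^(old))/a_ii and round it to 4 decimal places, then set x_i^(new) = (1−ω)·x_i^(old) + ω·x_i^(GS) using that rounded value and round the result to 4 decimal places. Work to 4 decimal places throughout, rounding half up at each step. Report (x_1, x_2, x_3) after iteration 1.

Iteration 1:
  x_1: GS value = (2 - (-4)·3.0000 - (2)·2.0000) / (10) = 1.0000;  x_1 ← (1−ω)·-1.0000 + ω·1.0000 = 1.4000
  x_2: GS value = (12 - (-3)·1.4000 - (-3)·2.0000) / (8) = 2.7750;  x_2 ← (1−ω)·3.0000 + ω·2.7750 = 2.7300
  x_3: GS value = (10 - (3)·1.4000 - (-3)·2.7300) / (9) = 1.5544;  x_3 ← (1−ω)·2.0000 + ω·1.5544 = 1.4653

(1.4000, 2.7300, 1.4653)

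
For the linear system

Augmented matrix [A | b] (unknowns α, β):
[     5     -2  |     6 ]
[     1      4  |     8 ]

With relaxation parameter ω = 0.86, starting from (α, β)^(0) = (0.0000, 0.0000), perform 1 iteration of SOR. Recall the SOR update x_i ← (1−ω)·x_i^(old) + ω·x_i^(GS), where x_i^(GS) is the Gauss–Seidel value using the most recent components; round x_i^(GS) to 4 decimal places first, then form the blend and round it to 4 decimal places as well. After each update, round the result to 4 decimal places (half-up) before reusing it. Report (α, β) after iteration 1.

Iteration 1:
  α: GS value = (6 - (-2)·0.0000) / (5) = 1.2000;  α ← (1−ω)·0.0000 + ω·1.2000 = 1.0320
  β: GS value = (8 - (1)·1.0320) / (4) = 1.7420;  β ← (1−ω)·0.0000 + ω·1.7420 = 1.4981

(1.0320, 1.4981)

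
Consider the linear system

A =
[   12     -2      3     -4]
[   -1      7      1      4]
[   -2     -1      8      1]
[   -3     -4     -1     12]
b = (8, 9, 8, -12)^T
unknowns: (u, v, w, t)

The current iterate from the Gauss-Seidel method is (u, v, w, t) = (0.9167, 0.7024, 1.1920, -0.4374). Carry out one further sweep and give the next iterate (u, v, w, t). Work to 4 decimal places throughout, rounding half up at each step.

One sweep:
  u = (8 - (-2)·0.7024 - (3)·1.1920 - (-4)·-0.4374) / (12) = 0.3399
  v = (9 - (-1)·0.3399 - (1)·1.1920 - (4)·-0.4374) / (7) = 1.4139
  w = (8 - (-2)·0.3399 - (-1)·1.4139 - (1)·-0.4374) / (8) = 1.3164
  t = (-12 - (-3)·0.3399 - (-4)·1.4139 - (-1)·1.3164) / (12) = -0.3340

(0.3399, 1.4139, 1.3164, -0.3340)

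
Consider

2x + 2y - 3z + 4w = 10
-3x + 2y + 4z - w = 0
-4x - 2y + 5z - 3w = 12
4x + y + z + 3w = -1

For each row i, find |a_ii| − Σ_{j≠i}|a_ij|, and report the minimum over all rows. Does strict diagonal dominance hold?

-7

row 1: |2| − (2+3+4) = -7
row 2: |2| − (3+4+1) = -6
row 3: |5| − (4+2+3) = -4
row 4: |3| − (4+1+1) = -3
minimum over rows = -7 → not strictly diagonally dominant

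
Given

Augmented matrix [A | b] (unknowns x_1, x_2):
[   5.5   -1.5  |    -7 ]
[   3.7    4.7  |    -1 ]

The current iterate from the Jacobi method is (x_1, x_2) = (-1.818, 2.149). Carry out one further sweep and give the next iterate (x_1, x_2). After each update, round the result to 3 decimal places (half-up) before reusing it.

One sweep:
  x_1 = (-7 - (-1.5)·2.149) / (5.5) = -0.687
  x_2 = (-1 - (3.7)·-1.818) / (4.7) = 1.218

(-0.687, 1.218)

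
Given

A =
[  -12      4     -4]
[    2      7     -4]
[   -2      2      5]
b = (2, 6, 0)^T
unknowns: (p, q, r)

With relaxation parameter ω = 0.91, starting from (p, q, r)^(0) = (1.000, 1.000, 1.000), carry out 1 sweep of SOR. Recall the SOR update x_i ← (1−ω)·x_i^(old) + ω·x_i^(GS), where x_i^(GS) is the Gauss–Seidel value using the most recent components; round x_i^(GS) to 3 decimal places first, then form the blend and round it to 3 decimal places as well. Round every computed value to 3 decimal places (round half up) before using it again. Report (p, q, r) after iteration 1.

(-0.062, 1.406, -0.444)

Iteration 1:
  p: GS value = (2 - (4)·1.000 - (-4)·1.000) / (-12) = -0.167;  p ← (1−ω)·1.000 + ω·-0.167 = -0.062
  q: GS value = (6 - (2)·-0.062 - (-4)·1.000) / (7) = 1.446;  q ← (1−ω)·1.000 + ω·1.446 = 1.406
  r: GS value = (0 - (-2)·-0.062 - (2)·1.406) / (5) = -0.587;  r ← (1−ω)·1.000 + ω·-0.587 = -0.444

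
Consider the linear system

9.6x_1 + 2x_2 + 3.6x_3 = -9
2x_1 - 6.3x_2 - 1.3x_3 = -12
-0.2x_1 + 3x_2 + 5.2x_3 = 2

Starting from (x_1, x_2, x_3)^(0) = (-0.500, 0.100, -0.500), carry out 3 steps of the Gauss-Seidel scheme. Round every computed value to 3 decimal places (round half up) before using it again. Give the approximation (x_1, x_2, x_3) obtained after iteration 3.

Iteration 1:
  x_1 = (-9 - (2)·0.100 - (3.6)·-0.500) / (9.6) = -0.771
  x_2 = (-12 - (2)·-0.771 - (-1.3)·-0.500) / (-6.3) = 1.763
  x_3 = (2 - (-0.2)·-0.771 - (3)·1.763) / (5.2) = -0.662
Iteration 2:
  x_1 = (-9 - (2)·1.763 - (3.6)·-0.662) / (9.6) = -1.057
  x_2 = (-12 - (2)·-1.057 - (-1.3)·-0.662) / (-6.3) = 1.706
  x_3 = (2 - (-0.2)·-1.057 - (3)·1.706) / (5.2) = -0.640
Iteration 3:
  x_1 = (-9 - (2)·1.706 - (3.6)·-0.640) / (9.6) = -1.053
  x_2 = (-12 - (2)·-1.053 - (-1.3)·-0.640) / (-6.3) = 1.703
  x_3 = (2 - (-0.2)·-1.053 - (3)·1.703) / (5.2) = -0.638

(-1.053, 1.703, -0.638)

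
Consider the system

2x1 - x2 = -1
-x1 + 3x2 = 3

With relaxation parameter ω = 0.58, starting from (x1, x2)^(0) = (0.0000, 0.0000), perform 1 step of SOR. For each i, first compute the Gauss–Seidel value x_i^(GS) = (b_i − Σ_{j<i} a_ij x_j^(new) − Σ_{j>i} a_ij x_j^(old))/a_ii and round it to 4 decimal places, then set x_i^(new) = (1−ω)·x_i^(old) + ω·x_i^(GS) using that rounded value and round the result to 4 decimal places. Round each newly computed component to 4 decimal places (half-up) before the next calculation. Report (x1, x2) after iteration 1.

Iteration 1:
  x1: GS value = (-1 - (-1)·0.0000) / (2) = -0.5000;  x1 ← (1−ω)·0.0000 + ω·-0.5000 = -0.2900
  x2: GS value = (3 - (-1)·-0.2900) / (3) = 0.9033;  x2 ← (1−ω)·0.0000 + ω·0.9033 = 0.5239

(-0.2900, 0.5239)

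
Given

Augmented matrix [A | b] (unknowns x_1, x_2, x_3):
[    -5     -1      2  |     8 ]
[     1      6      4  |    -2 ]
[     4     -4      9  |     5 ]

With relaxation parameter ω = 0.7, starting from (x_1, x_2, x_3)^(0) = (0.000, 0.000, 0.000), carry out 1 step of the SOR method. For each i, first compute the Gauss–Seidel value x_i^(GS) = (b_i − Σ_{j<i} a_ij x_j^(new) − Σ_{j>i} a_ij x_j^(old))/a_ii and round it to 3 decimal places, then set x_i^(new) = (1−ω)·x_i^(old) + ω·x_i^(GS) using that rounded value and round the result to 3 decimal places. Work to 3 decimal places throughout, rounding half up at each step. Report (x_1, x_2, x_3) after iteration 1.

(-1.120, -0.103, 0.706)

Iteration 1:
  x_1: GS value = (8 - (-1)·0.000 - (2)·0.000) / (-5) = -1.600;  x_1 ← (1−ω)·0.000 + ω·-1.600 = -1.120
  x_2: GS value = (-2 - (1)·-1.120 - (4)·0.000) / (6) = -0.147;  x_2 ← (1−ω)·0.000 + ω·-0.147 = -0.103
  x_3: GS value = (5 - (4)·-1.120 - (-4)·-0.103) / (9) = 1.008;  x_3 ← (1−ω)·0.000 + ω·1.008 = 0.706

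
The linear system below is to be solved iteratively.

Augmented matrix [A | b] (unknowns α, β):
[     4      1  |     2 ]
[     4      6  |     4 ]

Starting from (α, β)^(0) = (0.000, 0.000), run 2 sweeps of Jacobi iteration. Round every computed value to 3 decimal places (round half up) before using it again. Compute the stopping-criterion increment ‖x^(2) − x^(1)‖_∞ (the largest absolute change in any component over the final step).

0.334

Iteration 1:
  α = (2 - (1)·0.000) / (4) = 0.500
  β = (4 - (4)·0.000) / (6) = 0.667
Iteration 2:
  α = (2 - (1)·0.667) / (4) = 0.333
  β = (4 - (4)·0.500) / (6) = 0.333
Change: (-0.167, -0.334) → max |·| = 0.334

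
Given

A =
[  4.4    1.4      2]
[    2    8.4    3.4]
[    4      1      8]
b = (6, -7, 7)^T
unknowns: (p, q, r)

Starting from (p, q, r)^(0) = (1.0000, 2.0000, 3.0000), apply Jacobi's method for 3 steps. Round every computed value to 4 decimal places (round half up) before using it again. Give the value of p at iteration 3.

0.9244

Iteration 1:
  p = (6 - (1.4)·2.0000 - (2)·3.0000) / (4.4) = -0.6364
  q = (-7 - (2)·1.0000 - (3.4)·3.0000) / (8.4) = -2.2857
  r = (7 - (4)·1.0000 - (1)·2.0000) / (8) = 0.1250
Iteration 2:
  p = (6 - (1.4)·-2.2857 - (2)·0.1250) / (4.4) = 2.0341
  q = (-7 - (2)·-0.6364 - (3.4)·0.1250) / (8.4) = -0.7324
  r = (7 - (4)·-0.6364 - (1)·-2.2857) / (8) = 1.4789
Iteration 3:
  p = (6 - (1.4)·-0.7324 - (2)·1.4789) / (4.4) = 0.9244
  q = (-7 - (2)·2.0341 - (3.4)·1.4789) / (8.4) = -1.9162
  r = (7 - (4)·2.0341 - (1)·-0.7324) / (8) = -0.0505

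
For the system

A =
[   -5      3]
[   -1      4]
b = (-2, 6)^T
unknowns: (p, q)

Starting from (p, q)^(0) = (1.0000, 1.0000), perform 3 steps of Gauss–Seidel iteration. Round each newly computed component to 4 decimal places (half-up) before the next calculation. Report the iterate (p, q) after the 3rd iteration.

(1.5175, 1.8794)

Iteration 1:
  p = (-2 - (3)·1.0000) / (-5) = 1.0000
  q = (6 - (-1)·1.0000) / (4) = 1.7500
Iteration 2:
  p = (-2 - (3)·1.7500) / (-5) = 1.4500
  q = (6 - (-1)·1.4500) / (4) = 1.8625
Iteration 3:
  p = (-2 - (3)·1.8625) / (-5) = 1.5175
  q = (6 - (-1)·1.5175) / (4) = 1.8794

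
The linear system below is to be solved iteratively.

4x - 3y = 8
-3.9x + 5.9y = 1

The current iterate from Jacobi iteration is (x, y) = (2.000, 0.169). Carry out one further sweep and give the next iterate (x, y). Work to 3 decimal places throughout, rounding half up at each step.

(2.127, 1.492)

One sweep:
  x = (8 - (-3)·0.169) / (4) = 2.127
  y = (1 - (-3.9)·2.000) / (5.9) = 1.492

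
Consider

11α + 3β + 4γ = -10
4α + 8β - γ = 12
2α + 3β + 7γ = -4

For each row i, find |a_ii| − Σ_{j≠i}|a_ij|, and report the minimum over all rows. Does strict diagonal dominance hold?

row 1: |11| − (3+4) = 4
row 2: |8| − (4+1) = 3
row 3: |7| − (2+3) = 2
minimum over rows = 2 → strictly diagonally dominant (convergence guaranteed)

2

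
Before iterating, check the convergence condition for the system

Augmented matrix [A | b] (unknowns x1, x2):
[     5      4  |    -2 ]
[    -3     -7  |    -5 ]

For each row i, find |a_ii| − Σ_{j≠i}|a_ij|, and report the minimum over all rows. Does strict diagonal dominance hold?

1

row 1: |5| − (4) = 1
row 2: |-7| − (3) = 4
minimum over rows = 1 → strictly diagonally dominant (convergence guaranteed)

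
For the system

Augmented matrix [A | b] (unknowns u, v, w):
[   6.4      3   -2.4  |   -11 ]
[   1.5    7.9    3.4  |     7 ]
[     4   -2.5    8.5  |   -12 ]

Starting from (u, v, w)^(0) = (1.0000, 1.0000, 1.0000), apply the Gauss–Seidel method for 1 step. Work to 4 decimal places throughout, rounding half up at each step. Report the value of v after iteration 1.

0.7998

Iteration 1:
  u = (-11 - (3)·1.0000 - (-2.4)·1.0000) / (6.4) = -1.8125
  v = (7 - (1.5)·-1.8125 - (3.4)·1.0000) / (7.9) = 0.7998
  w = (-12 - (4)·-1.8125 - (-2.5)·0.7998) / (8.5) = -0.3236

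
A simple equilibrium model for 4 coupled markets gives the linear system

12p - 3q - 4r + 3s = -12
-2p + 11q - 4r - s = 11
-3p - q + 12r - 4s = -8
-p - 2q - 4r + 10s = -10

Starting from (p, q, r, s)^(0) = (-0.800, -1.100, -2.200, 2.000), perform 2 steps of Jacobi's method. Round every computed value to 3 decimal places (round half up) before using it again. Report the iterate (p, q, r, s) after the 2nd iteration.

(-0.493, 0.240, -2.001, -1.320)

Iteration 1:
  p = (-12 - (-3)·-1.100 - (-4)·-2.200 - (3)·2.000) / (12) = -2.508
  q = (11 - (-2)·-0.800 - (-4)·-2.200 - (-1)·2.000) / (11) = 0.236
  r = (-8 - (-3)·-0.800 - (-1)·-1.100 - (-4)·2.000) / (12) = -0.292
  s = (-10 - (-1)·-0.800 - (-2)·-1.100 - (-4)·-2.200) / (10) = -2.180
Iteration 2:
  p = (-12 - (-3)·0.236 - (-4)·-0.292 - (3)·-2.180) / (12) = -0.493
  q = (11 - (-2)·-2.508 - (-4)·-0.292 - (-1)·-2.180) / (11) = 0.240
  r = (-8 - (-3)·-2.508 - (-1)·0.236 - (-4)·-2.180) / (12) = -2.001
  s = (-10 - (-1)·-2.508 - (-2)·0.236 - (-4)·-0.292) / (10) = -1.320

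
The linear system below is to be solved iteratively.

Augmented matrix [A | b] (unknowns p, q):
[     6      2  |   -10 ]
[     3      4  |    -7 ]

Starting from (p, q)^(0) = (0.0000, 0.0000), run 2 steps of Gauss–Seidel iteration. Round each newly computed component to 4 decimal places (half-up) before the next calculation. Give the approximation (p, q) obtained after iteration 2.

Iteration 1:
  p = (-10 - (2)·0.0000) / (6) = -1.6667
  q = (-7 - (3)·-1.6667) / (4) = -0.5000
Iteration 2:
  p = (-10 - (2)·-0.5000) / (6) = -1.5000
  q = (-7 - (3)·-1.5000) / (4) = -0.6250

(-1.5000, -0.6250)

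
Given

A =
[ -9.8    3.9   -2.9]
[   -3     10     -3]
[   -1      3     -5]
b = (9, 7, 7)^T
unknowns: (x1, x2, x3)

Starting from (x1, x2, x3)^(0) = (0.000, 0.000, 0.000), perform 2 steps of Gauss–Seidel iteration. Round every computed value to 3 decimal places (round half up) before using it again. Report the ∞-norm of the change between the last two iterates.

Iteration 1:
  x1 = (9 - (3.9)·0.000 - (-2.9)·0.000) / (-9.8) = -0.918
  x2 = (7 - (-3)·-0.918 - (-3)·0.000) / (10) = 0.425
  x3 = (7 - (-1)·-0.918 - (3)·0.425) / (-5) = -0.961
Iteration 2:
  x1 = (9 - (3.9)·0.425 - (-2.9)·-0.961) / (-9.8) = -0.465
  x2 = (7 - (-3)·-0.465 - (-3)·-0.961) / (10) = 0.272
  x3 = (7 - (-1)·-0.465 - (3)·0.272) / (-5) = -1.144
Change: (0.453, -0.153, -0.183) → max |·| = 0.453

0.453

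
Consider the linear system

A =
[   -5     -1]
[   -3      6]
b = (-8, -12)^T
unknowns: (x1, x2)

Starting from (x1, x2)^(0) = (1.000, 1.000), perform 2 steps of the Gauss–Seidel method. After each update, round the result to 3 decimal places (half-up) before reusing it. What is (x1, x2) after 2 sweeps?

(1.860, -1.070)

Iteration 1:
  x1 = (-8 - (-1)·1.000) / (-5) = 1.400
  x2 = (-12 - (-3)·1.400) / (6) = -1.300
Iteration 2:
  x1 = (-8 - (-1)·-1.300) / (-5) = 1.860
  x2 = (-12 - (-3)·1.860) / (6) = -1.070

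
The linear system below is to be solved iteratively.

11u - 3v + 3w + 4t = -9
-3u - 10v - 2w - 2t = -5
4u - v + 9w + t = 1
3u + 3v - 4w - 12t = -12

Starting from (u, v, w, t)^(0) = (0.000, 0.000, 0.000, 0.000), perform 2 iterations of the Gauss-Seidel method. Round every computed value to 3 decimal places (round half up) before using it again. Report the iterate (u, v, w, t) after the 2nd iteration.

Iteration 1:
  u = (-9 - (-3)·0.000 - (3)·0.000 - (4)·0.000) / (11) = -0.818
  v = (-5 - (-3)·-0.818 - (-2)·0.000 - (-2)·0.000) / (-10) = 0.745
  w = (1 - (4)·-0.818 - (-1)·0.745 - (1)·0.000) / (9) = 0.557
  t = (-12 - (3)·-0.818 - (3)·0.745 - (-4)·0.557) / (-12) = 0.796
Iteration 2:
  u = (-9 - (-3)·0.745 - (3)·0.557 - (4)·0.796) / (11) = -1.056
  v = (-5 - (-3)·-1.056 - (-2)·0.557 - (-2)·0.796) / (-10) = 0.546
  w = (1 - (4)·-1.056 - (-1)·0.546 - (1)·0.796) / (9) = 0.553
  t = (-12 - (3)·-1.056 - (3)·0.546 - (-4)·0.553) / (-12) = 0.688

(-1.056, 0.546, 0.553, 0.688)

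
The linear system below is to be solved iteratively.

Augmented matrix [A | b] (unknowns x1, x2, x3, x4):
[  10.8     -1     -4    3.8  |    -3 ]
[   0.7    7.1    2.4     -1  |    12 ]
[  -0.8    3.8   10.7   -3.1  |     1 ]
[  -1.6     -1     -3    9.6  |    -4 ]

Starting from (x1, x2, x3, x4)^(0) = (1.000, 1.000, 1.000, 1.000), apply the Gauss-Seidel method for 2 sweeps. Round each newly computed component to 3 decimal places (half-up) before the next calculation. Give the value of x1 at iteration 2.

Iteration 1:
  x1 = (-3 - (-1)·1.000 - (-4)·1.000 - (3.8)·1.000) / (10.8) = -0.167
  x2 = (12 - (0.7)·-0.167 - (2.4)·1.000 - (-1)·1.000) / (7.1) = 1.509
  x3 = (1 - (-0.8)·-0.167 - (3.8)·1.509 - (-3.1)·1.000) / (10.7) = -0.165
  x4 = (-4 - (-1.6)·-0.167 - (-1)·1.509 - (-3)·-0.165) / (9.6) = -0.339
Iteration 2:
  x1 = (-3 - (-1)·1.509 - (-4)·-0.165 - (3.8)·-0.339) / (10.8) = -0.080
  x2 = (12 - (0.7)·-0.080 - (2.4)·-0.165 - (-1)·-0.339) / (7.1) = 1.706
  x3 = (1 - (-0.8)·-0.080 - (3.8)·1.706 - (-3.1)·-0.339) / (10.7) = -0.617
  x4 = (-4 - (-1.6)·-0.080 - (-1)·1.706 - (-3)·-0.617) / (9.6) = -0.445

-0.080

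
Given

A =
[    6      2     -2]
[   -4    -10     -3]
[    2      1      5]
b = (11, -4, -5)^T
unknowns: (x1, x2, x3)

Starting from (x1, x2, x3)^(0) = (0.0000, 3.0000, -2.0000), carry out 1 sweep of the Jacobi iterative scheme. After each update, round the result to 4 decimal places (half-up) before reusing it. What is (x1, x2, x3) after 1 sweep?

Iteration 1:
  x1 = (11 - (2)·3.0000 - (-2)·-2.0000) / (6) = 0.1667
  x2 = (-4 - (-4)·0.0000 - (-3)·-2.0000) / (-10) = 1.0000
  x3 = (-5 - (2)·0.0000 - (1)·3.0000) / (5) = -1.6000

(0.1667, 1.0000, -1.6000)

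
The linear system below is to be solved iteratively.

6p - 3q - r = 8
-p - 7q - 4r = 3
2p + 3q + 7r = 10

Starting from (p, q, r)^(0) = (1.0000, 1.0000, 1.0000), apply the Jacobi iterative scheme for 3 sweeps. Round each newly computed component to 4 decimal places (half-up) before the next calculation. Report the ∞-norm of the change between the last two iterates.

0.3110

Iteration 1:
  p = (8 - (-3)·1.0000 - (-1)·1.0000) / (6) = 2.0000
  q = (3 - (-1)·1.0000 - (-4)·1.0000) / (-7) = -1.1429
  r = (10 - (2)·1.0000 - (3)·1.0000) / (7) = 0.7143
Iteration 2:
  p = (8 - (-3)·-1.1429 - (-1)·0.7143) / (6) = 0.8809
  q = (3 - (-1)·2.0000 - (-4)·0.7143) / (-7) = -1.1225
  r = (10 - (2)·2.0000 - (3)·-1.1429) / (7) = 1.3470
Iteration 3:
  p = (8 - (-3)·-1.1225 - (-1)·1.3470) / (6) = 0.9966
  q = (3 - (-1)·0.8809 - (-4)·1.3470) / (-7) = -1.3241
  r = (10 - (2)·0.8809 - (3)·-1.1225) / (7) = 1.6580
Change: (0.1157, -0.2016, 0.3110) → max |·| = 0.3110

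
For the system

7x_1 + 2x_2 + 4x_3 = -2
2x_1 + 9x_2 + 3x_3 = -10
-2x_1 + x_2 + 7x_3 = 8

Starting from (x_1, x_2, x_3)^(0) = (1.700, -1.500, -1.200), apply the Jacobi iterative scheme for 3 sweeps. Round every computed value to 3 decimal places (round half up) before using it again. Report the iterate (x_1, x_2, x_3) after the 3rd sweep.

(-0.617, -1.394, 1.122)

Iteration 1:
  x_1 = (-2 - (2)·-1.500 - (4)·-1.200) / (7) = 0.829
  x_2 = (-10 - (2)·1.700 - (3)·-1.200) / (9) = -1.089
  x_3 = (8 - (-2)·1.700 - (1)·-1.500) / (7) = 1.843
Iteration 2:
  x_1 = (-2 - (2)·-1.089 - (4)·1.843) / (7) = -1.028
  x_2 = (-10 - (2)·0.829 - (3)·1.843) / (9) = -1.910
  x_3 = (8 - (-2)·0.829 - (1)·-1.089) / (7) = 1.535
Iteration 3:
  x_1 = (-2 - (2)·-1.910 - (4)·1.535) / (7) = -0.617
  x_2 = (-10 - (2)·-1.028 - (3)·1.535) / (9) = -1.394
  x_3 = (8 - (-2)·-1.028 - (1)·-1.910) / (7) = 1.122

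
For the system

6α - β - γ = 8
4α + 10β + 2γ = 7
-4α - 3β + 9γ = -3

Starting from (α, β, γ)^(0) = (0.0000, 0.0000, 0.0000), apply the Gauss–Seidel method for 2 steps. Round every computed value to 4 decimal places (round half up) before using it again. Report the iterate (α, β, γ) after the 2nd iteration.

Iteration 1:
  α = (8 - (-1)·0.0000 - (-1)·0.0000) / (6) = 1.3333
  β = (7 - (4)·1.3333 - (2)·0.0000) / (10) = 0.1667
  γ = (-3 - (-4)·1.3333 - (-3)·0.1667) / (9) = 0.3148
Iteration 2:
  α = (8 - (-1)·0.1667 - (-1)·0.3148) / (6) = 1.4136
  β = (7 - (4)·1.4136 - (2)·0.3148) / (10) = 0.0716
  γ = (-3 - (-4)·1.4136 - (-3)·0.0716) / (9) = 0.3188

(1.4136, 0.0716, 0.3188)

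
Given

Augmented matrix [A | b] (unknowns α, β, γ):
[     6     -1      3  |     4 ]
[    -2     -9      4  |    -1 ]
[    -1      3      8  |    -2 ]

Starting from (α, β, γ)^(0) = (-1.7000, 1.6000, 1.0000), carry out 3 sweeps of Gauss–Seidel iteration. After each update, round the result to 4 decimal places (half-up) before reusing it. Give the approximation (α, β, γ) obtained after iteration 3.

(0.6421, -0.0481, -0.1517)

Iteration 1:
  α = (4 - (-1)·1.6000 - (3)·1.0000) / (6) = 0.4333
  β = (-1 - (-2)·0.4333 - (4)·1.0000) / (-9) = 0.4593
  γ = (-2 - (-1)·0.4333 - (3)·0.4593) / (8) = -0.3681
Iteration 2:
  α = (4 - (-1)·0.4593 - (3)·-0.3681) / (6) = 0.9273
  β = (-1 - (-2)·0.9273 - (4)·-0.3681) / (-9) = -0.2586
  γ = (-2 - (-1)·0.9273 - (3)·-0.2586) / (8) = -0.0371
Iteration 3:
  α = (4 - (-1)·-0.2586 - (3)·-0.0371) / (6) = 0.6421
  β = (-1 - (-2)·0.6421 - (4)·-0.0371) / (-9) = -0.0481
  γ = (-2 - (-1)·0.6421 - (3)·-0.0481) / (8) = -0.1517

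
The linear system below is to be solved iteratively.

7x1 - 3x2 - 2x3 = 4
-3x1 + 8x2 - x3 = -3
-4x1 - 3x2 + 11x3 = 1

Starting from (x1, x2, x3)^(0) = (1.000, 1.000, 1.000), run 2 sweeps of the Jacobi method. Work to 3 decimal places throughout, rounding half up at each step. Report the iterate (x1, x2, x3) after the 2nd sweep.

(0.833, 0.198, 0.593)

Iteration 1:
  x1 = (4 - (-3)·1.000 - (-2)·1.000) / (7) = 1.286
  x2 = (-3 - (-3)·1.000 - (-1)·1.000) / (8) = 0.125
  x3 = (1 - (-4)·1.000 - (-3)·1.000) / (11) = 0.727
Iteration 2:
  x1 = (4 - (-3)·0.125 - (-2)·0.727) / (7) = 0.833
  x2 = (-3 - (-3)·1.286 - (-1)·0.727) / (8) = 0.198
  x3 = (1 - (-4)·1.286 - (-3)·0.125) / (11) = 0.593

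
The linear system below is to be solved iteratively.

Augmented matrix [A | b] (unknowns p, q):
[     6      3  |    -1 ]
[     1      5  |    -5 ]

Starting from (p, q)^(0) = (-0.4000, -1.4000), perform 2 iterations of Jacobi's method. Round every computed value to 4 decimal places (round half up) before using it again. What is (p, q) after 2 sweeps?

Iteration 1:
  p = (-1 - (3)·-1.4000) / (6) = 0.5333
  q = (-5 - (1)·-0.4000) / (5) = -0.9200
Iteration 2:
  p = (-1 - (3)·-0.9200) / (6) = 0.2933
  q = (-5 - (1)·0.5333) / (5) = -1.1067

(0.2933, -1.1067)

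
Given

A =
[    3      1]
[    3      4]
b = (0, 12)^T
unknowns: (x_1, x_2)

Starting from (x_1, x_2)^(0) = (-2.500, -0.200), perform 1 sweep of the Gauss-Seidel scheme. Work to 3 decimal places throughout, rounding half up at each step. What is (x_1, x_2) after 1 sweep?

Iteration 1:
  x_1 = (0 - (1)·-0.200) / (3) = 0.067
  x_2 = (12 - (3)·0.067) / (4) = 2.950

(0.067, 2.950)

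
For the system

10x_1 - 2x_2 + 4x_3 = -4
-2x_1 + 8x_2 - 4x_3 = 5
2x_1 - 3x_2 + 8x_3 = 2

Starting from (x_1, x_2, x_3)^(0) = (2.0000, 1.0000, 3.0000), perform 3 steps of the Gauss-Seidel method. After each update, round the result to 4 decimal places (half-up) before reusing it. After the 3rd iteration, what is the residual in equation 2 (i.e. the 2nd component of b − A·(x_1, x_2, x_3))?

-0.3758

Iteration 1:
  x_1 = (-4 - (-2)·1.0000 - (4)·3.0000) / (10) = -1.4000
  x_2 = (5 - (-2)·-1.4000 - (-4)·3.0000) / (8) = 1.7750
  x_3 = (2 - (2)·-1.4000 - (-3)·1.7750) / (8) = 1.2656
Iteration 2:
  x_1 = (-4 - (-2)·1.7750 - (4)·1.2656) / (10) = -0.5512
  x_2 = (5 - (-2)·-0.5512 - (-4)·1.2656) / (8) = 1.1200
  x_3 = (2 - (2)·-0.5512 - (-3)·1.1200) / (8) = 0.8078
Iteration 3:
  x_1 = (-4 - (-2)·1.1200 - (4)·0.8078) / (10) = -0.4991
  x_2 = (5 - (-2)·-0.4991 - (-4)·0.8078) / (8) = 0.9041
  x_3 = (2 - (2)·-0.4991 - (-3)·0.9041) / (8) = 0.7138
Residual b − A·x = (-0.0560, -0.3758, 0.0001)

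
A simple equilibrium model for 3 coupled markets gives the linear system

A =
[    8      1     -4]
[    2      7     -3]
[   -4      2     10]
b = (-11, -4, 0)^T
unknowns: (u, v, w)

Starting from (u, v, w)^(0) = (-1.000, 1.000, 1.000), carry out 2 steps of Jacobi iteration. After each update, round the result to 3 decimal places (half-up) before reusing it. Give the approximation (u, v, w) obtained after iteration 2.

(-1.693, -0.543, -0.429)

Iteration 1:
  u = (-11 - (1)·1.000 - (-4)·1.000) / (8) = -1.000
  v = (-4 - (2)·-1.000 - (-3)·1.000) / (7) = 0.143
  w = (0 - (-4)·-1.000 - (2)·1.000) / (10) = -0.600
Iteration 2:
  u = (-11 - (1)·0.143 - (-4)·-0.600) / (8) = -1.693
  v = (-4 - (2)·-1.000 - (-3)·-0.600) / (7) = -0.543
  w = (0 - (-4)·-1.000 - (2)·0.143) / (10) = -0.429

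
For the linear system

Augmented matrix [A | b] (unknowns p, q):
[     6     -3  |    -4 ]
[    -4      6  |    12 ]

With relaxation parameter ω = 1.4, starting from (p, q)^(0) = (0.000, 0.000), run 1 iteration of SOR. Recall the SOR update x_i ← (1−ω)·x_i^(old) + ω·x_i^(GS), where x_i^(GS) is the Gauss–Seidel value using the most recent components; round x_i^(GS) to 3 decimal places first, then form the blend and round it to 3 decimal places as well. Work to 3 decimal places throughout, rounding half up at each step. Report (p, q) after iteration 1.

(-0.934, 1.928)

Iteration 1:
  p: GS value = (-4 - (-3)·0.000) / (6) = -0.667;  p ← (1−ω)·0.000 + ω·-0.667 = -0.934
  q: GS value = (12 - (-4)·-0.934) / (6) = 1.377;  q ← (1−ω)·0.000 + ω·1.377 = 1.928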